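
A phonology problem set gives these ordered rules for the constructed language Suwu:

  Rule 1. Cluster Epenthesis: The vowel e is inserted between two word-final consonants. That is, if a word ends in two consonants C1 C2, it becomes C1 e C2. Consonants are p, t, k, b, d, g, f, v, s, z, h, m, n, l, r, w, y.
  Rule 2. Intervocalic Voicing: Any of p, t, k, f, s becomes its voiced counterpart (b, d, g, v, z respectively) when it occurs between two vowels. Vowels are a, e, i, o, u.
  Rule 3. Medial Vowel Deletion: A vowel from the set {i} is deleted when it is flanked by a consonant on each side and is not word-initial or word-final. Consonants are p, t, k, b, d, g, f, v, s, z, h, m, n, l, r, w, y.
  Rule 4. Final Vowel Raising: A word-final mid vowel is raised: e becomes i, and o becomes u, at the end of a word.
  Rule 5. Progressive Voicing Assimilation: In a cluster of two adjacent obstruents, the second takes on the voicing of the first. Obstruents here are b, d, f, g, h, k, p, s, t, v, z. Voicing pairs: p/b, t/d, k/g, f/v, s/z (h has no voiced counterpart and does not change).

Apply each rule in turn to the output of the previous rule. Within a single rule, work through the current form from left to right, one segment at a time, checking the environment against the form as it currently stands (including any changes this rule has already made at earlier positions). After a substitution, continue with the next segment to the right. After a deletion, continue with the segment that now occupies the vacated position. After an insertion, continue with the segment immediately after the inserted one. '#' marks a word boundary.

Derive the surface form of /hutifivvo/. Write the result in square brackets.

Rule 1 Cluster Epenthesis: no change — [hutifivvo]
Rule 2 Intervocalic Voicing: [hutifivvo] → [hudivivvo]
Rule 3 Medial Vowel Deletion: [hudivivvo] → [hudvvvo]
Rule 4 Final Vowel Raising: [hudvvvo] → [hudvvvu]
Rule 5 Progressive Voicing Assimilation: no change — [hudvvvu]

[hudvvvu]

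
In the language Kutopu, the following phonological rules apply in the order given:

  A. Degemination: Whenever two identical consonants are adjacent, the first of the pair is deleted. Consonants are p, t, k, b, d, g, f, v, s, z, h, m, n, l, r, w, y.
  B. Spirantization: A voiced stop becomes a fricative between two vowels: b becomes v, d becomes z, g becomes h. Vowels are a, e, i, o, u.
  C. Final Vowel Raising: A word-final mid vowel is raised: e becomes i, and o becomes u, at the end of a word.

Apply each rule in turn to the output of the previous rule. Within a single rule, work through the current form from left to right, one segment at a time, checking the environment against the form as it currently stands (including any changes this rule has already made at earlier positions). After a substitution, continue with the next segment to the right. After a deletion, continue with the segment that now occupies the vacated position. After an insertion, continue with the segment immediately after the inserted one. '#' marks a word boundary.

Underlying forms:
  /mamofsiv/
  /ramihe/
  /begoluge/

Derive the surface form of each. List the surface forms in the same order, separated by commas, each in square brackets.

[mamofsiv], [ramihi], [beholuhi]

/mamofsiv/:
  A Degemination: no change — [mamofsiv]
  B Spirantization: no change — [mamofsiv]
  C Final Vowel Raising: no change — [mamofsiv]
/ramihe/:
  A Degemination: no change — [ramihe]
  B Spirantization: no change — [ramihe]
  C Final Vowel Raising: [ramihe] → [ramihi]
/begoluge/:
  A Degemination: no change — [begoluge]
  B Spirantization: [begoluge] → [beholuhe]
  C Final Vowel Raising: [beholuhe] → [beholuhi]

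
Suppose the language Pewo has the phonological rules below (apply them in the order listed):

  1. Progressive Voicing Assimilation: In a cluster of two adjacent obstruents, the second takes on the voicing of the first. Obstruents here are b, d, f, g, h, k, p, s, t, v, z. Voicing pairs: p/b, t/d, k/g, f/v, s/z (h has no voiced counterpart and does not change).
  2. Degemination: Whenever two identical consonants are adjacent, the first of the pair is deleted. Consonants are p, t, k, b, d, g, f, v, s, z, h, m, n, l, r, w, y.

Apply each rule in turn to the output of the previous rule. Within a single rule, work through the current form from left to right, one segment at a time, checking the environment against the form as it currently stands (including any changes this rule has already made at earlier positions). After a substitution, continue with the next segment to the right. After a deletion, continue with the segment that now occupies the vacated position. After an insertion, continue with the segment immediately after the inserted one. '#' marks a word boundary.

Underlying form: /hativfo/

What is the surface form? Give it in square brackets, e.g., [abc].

1 Progressive Voicing Assimilation: [hativfo] → [hativvo]
2 Degemination: [hativvo] → [hativo]

[hativo]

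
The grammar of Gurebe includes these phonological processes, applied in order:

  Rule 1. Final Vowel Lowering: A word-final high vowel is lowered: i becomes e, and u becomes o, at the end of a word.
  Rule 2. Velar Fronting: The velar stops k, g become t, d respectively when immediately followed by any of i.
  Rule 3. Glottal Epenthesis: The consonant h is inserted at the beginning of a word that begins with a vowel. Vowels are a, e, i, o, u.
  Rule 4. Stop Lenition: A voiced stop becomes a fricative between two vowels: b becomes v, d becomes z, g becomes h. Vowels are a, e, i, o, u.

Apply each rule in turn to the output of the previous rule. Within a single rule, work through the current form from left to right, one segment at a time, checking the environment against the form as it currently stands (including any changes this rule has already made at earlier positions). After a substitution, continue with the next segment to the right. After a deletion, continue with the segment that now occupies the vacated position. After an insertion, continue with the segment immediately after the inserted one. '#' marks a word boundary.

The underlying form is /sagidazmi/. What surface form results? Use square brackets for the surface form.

[sazizazme]

Rule 1 Final Vowel Lowering: [sagidazmi] → [sagidazme]
Rule 2 Velar Fronting: [sagidazme] → [sadidazme]
Rule 3 Glottal Epenthesis: no change — [sadidazme]
Rule 4 Stop Lenition: [sadidazme] → [sazizazme]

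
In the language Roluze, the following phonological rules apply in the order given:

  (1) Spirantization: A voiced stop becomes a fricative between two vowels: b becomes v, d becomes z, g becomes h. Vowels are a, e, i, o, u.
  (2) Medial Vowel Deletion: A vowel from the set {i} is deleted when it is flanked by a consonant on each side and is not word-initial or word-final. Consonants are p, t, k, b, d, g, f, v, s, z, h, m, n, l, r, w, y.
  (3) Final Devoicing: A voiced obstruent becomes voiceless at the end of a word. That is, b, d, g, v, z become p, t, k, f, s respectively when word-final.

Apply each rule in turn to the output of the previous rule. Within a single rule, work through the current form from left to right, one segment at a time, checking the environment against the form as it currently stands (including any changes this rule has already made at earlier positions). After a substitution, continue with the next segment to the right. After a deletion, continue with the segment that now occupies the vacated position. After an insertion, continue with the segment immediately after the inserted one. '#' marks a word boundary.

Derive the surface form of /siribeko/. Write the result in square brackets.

(1) Spirantization: [siribeko] → [siriveko]
(2) Medial Vowel Deletion: [siriveko] → [srveko]
(3) Final Devoicing: no change — [srveko]

[srveko]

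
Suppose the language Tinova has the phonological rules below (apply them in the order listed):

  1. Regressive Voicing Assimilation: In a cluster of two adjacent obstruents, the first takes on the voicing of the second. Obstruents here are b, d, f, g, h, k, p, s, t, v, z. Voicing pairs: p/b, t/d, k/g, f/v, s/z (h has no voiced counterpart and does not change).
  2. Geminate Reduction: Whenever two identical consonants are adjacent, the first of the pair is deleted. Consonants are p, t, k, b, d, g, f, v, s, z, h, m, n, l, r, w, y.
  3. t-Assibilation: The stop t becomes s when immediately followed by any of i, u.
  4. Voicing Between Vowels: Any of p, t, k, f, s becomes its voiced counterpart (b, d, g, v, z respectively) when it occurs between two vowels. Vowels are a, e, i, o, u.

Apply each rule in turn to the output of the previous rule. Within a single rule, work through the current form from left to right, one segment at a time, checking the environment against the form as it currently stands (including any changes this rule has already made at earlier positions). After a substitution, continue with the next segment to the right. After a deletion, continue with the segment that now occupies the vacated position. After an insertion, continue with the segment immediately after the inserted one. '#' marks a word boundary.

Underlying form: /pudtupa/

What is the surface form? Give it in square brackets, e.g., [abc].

[puzuba]

1 Regressive Voicing Assimilation: [pudtupa] → [puttupa]
2 Geminate Reduction: [puttupa] → [putupa]
3 t-Assibilation: [putupa] → [pusupa]
4 Voicing Between Vowels: [pusupa] → [puzuba]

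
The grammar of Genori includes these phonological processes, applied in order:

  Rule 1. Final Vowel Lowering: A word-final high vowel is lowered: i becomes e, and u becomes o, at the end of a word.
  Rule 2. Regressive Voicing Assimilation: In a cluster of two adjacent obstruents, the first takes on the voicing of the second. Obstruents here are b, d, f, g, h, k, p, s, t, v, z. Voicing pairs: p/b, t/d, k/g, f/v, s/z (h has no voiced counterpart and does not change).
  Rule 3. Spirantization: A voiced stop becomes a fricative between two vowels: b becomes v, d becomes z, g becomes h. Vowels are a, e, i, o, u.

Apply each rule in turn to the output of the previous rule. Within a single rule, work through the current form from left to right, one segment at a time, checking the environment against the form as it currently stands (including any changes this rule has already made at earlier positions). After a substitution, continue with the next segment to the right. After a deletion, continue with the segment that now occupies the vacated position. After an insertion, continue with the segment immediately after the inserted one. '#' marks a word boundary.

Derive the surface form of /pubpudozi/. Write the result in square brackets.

Rule 1 Final Vowel Lowering: [pubpudozi] → [pubpudoze]
Rule 2 Regressive Voicing Assimilation: [pubpudoze] → [puppudoze]
Rule 3 Spirantization: [puppudoze] → [puppuzoze]

[puppuzoze]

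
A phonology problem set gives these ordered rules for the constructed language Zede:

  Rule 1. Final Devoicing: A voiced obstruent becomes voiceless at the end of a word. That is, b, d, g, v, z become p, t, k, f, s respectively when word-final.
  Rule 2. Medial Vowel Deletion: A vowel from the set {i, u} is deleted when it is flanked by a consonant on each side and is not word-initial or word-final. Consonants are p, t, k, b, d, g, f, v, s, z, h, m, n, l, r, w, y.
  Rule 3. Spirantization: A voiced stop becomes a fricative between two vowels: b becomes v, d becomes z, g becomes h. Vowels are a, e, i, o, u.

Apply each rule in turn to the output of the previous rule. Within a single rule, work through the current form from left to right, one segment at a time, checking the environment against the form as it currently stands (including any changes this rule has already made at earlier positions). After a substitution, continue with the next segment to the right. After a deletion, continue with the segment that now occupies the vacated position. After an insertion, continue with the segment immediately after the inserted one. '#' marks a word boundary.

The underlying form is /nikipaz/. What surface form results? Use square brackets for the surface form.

[nkpas]

Rule 1 Final Devoicing: [nikipaz] → [nikipas]
Rule 2 Medial Vowel Deletion: [nikipas] → [nkpas]
Rule 3 Spirantization: no change — [nkpas]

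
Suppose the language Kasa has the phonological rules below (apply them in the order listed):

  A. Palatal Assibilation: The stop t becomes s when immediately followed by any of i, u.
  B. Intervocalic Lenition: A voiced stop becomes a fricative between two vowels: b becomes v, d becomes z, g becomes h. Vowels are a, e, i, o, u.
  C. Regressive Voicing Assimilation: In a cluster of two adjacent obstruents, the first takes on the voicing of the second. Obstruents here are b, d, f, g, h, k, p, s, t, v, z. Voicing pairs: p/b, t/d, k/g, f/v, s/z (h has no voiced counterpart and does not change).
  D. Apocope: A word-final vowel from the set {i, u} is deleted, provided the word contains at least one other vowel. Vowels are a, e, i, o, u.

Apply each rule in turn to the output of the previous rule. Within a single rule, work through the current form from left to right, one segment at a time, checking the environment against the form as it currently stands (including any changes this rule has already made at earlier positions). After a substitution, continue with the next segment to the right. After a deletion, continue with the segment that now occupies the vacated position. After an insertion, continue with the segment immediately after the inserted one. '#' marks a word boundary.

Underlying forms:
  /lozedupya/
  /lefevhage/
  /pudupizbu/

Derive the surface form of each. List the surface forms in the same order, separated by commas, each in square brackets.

[lozezupya], [lefefhahe], [puzupizb]

/lozedupya/:
  A Palatal Assibilation: no change — [lozedupya]
  B Intervocalic Lenition: [lozedupya] → [lozezupya]
  C Regressive Voicing Assimilation: no change — [lozezupya]
  D Apocope: no change — [lozezupya]
/lefevhage/:
  A Palatal Assibilation: no change — [lefevhage]
  B Intervocalic Lenition: [lefevhage] → [lefevhahe]
  C Regressive Voicing Assimilation: [lefevhahe] → [lefefhahe]
  D Apocope: no change — [lefefhahe]
/pudupizbu/:
  A Palatal Assibilation: no change — [pudupizbu]
  B Intervocalic Lenition: [pudupizbu] → [puzupizbu]
  C Regressive Voicing Assimilation: no change — [puzupizbu]
  D Apocope: [puzupizbu] → [puzupizb]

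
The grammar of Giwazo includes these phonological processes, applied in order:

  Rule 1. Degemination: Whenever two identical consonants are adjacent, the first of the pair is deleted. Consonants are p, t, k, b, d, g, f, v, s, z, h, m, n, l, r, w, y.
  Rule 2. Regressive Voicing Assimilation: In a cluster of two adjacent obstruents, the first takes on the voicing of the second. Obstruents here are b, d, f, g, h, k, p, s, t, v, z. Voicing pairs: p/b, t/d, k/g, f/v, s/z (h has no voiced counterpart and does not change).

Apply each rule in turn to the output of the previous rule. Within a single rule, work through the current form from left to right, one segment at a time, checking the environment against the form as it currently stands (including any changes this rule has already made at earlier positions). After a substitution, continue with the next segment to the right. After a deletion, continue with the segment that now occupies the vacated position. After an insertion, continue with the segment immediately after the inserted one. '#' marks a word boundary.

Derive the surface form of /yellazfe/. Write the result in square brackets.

Rule 1 Degemination: [yellazfe] → [yelazfe]
Rule 2 Regressive Voicing Assimilation: [yelazfe] → [yelasfe]

[yelasfe]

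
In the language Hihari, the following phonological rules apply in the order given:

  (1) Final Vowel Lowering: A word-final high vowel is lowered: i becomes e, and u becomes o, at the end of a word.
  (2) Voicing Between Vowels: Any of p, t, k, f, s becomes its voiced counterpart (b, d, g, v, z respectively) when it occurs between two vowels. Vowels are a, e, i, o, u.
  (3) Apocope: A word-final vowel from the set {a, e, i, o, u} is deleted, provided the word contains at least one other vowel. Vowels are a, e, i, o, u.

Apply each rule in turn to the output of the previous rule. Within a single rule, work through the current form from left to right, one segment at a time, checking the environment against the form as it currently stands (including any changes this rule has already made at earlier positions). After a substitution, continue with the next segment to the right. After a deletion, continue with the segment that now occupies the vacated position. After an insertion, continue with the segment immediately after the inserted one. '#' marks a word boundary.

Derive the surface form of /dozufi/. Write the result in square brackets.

(1) Final Vowel Lowering: [dozufi] → [dozufe]
(2) Voicing Between Vowels: [dozufe] → [dozuve]
(3) Apocope: [dozuve] → [dozuv]

[dozuv]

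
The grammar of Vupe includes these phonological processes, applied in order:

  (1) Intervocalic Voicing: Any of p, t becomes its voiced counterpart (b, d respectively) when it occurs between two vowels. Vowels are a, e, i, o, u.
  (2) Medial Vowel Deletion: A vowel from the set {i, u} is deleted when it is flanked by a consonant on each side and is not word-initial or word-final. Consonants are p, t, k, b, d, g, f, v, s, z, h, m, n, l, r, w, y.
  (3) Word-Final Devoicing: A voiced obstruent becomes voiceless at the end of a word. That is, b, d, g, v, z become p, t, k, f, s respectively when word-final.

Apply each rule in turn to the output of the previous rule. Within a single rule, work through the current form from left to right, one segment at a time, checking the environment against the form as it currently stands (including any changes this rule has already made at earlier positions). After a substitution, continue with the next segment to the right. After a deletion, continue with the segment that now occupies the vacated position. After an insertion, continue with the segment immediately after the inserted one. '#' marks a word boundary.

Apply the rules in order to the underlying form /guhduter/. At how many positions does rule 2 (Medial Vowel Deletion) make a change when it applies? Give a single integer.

2

(1) Intervocalic Voicing: [guhduter] → [guhduder]
(2) Medial Vowel Deletion: [guhduder] → [ghdder]
(3) Word-Final Devoicing: no change — [ghdder]
Rule 2 changed 2 position(s).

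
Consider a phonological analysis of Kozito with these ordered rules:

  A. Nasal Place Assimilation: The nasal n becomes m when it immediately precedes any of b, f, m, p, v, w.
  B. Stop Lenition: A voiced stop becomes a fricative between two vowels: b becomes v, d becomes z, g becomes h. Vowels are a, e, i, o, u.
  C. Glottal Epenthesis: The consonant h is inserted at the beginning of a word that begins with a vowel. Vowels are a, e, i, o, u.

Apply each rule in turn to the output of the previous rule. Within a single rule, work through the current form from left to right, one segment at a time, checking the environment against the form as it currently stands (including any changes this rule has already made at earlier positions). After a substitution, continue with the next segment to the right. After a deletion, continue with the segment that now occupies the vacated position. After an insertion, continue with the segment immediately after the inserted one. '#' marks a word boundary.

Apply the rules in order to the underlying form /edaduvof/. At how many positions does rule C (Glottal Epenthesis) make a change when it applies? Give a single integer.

1

A Nasal Place Assimilation: no change — [edaduvof]
B Stop Lenition: [edaduvof] → [ezazuvof]
C Glottal Epenthesis: [ezazuvof] → [hezazuvof]
Rule C changed 1 position(s).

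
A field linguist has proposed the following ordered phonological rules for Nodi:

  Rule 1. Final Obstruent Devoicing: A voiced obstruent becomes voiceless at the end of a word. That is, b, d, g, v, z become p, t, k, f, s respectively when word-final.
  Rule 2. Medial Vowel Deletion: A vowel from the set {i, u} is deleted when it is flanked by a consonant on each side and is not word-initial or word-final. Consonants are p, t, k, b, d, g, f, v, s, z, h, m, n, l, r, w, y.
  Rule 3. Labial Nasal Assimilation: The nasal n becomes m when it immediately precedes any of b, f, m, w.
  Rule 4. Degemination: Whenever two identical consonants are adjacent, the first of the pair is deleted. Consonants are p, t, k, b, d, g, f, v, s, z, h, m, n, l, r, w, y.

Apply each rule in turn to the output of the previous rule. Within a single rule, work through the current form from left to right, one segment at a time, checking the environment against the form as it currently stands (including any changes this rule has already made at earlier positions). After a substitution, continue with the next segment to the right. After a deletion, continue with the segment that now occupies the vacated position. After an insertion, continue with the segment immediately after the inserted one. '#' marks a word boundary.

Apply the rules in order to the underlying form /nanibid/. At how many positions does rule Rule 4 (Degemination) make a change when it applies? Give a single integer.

Rule 1 Final Obstruent Devoicing: [nanibid] → [nanibit]
Rule 2 Medial Vowel Deletion: [nanibit] → [nanbt]
Rule 3 Labial Nasal Assimilation: [nanbt] → [nambt]
Rule 4 Degemination: no change — [nambt]
Rule Rule 4 changed 0 position(s).

0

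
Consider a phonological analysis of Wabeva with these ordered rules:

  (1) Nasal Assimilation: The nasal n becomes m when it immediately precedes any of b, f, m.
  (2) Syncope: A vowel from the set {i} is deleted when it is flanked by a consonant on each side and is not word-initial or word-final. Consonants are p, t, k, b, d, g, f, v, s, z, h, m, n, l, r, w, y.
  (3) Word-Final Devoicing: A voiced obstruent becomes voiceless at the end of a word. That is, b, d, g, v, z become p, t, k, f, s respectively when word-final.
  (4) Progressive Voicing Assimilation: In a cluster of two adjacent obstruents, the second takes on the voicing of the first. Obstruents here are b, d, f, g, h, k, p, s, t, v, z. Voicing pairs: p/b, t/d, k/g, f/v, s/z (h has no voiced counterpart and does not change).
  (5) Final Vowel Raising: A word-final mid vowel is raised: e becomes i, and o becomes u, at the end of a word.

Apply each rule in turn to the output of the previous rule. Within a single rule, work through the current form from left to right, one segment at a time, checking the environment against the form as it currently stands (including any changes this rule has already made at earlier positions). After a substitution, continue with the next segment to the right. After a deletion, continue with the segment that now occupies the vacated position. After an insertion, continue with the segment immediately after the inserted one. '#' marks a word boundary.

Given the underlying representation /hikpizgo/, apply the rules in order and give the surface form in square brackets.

(1) Nasal Assimilation: no change — [hikpizgo]
(2) Syncope: [hikpizgo] → [hkpzgo]
(3) Word-Final Devoicing: no change — [hkpzgo]
(4) Progressive Voicing Assimilation: [hkpzgo] → [hkpsko]
(5) Final Vowel Raising: [hkpsko] → [hkpsku]

[hkpsku]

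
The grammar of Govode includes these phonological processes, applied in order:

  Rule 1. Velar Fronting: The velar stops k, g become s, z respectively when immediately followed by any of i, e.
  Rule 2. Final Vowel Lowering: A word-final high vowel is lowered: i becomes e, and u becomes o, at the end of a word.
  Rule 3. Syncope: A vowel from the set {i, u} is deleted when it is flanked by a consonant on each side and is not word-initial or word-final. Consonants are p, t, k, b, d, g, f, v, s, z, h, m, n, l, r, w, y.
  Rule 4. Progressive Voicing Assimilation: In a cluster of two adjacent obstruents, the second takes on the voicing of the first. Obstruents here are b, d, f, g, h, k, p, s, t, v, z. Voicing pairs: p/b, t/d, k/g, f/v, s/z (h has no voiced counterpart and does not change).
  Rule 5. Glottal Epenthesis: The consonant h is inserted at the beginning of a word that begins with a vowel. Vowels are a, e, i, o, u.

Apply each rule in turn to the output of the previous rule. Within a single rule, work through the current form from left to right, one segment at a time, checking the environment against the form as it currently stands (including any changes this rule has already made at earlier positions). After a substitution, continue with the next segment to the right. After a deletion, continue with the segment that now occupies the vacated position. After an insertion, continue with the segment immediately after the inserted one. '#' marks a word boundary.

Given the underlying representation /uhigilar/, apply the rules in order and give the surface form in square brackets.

Rule 1 Velar Fronting: [uhigilar] → [uhizilar]
Rule 2 Final Vowel Lowering: no change — [uhizilar]
Rule 3 Syncope: [uhizilar] → [uhzlar]
Rule 4 Progressive Voicing Assimilation: [uhzlar] → [uhslar]
Rule 5 Glottal Epenthesis: [uhslar] → [huhslar]

[huhslar]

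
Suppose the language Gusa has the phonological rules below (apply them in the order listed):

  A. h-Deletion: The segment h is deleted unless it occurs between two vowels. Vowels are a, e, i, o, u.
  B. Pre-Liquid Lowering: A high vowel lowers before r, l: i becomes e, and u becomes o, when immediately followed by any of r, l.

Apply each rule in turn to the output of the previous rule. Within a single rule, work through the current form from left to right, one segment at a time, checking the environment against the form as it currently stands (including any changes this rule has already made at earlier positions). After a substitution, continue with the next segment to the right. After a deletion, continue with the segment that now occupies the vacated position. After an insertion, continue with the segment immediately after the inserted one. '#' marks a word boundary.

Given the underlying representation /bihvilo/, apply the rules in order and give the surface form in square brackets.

A h-Deletion: [bihvilo] → [bivilo]
B Pre-Liquid Lowering: [bivilo] → [bivelo]

[bivelo]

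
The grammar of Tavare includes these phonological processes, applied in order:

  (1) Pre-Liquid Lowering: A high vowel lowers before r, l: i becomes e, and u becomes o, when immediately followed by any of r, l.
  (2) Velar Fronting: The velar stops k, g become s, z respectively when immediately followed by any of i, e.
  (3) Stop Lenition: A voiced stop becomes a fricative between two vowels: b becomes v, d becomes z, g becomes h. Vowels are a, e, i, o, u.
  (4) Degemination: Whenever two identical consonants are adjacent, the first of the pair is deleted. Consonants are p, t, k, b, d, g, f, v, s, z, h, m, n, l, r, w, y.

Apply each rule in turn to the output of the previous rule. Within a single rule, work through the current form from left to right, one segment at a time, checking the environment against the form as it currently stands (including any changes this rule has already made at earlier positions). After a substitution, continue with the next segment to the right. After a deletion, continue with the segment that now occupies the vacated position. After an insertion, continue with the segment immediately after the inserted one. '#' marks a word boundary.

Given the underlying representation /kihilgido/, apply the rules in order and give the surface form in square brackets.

(1) Pre-Liquid Lowering: [kihilgido] → [kihelgido]
(2) Velar Fronting: [kihelgido] → [sihelzido]
(3) Stop Lenition: [sihelzido] → [sihelzizo]
(4) Degemination: no change — [sihelzizo]

[sihelzizo]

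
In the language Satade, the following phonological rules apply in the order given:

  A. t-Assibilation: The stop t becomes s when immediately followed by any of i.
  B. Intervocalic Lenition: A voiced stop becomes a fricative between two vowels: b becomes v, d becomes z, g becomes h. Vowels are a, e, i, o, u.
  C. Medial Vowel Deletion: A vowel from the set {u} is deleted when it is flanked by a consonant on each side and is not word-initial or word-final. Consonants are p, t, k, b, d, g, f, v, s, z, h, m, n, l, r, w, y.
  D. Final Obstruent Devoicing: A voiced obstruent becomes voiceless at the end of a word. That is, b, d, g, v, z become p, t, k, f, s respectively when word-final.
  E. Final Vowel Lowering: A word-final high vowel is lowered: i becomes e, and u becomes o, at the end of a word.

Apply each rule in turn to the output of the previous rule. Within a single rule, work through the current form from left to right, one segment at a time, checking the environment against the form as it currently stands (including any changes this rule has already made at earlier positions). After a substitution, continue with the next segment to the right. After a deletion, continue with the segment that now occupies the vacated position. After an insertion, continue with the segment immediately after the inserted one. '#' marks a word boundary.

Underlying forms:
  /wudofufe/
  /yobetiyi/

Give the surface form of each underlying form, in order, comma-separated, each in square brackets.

/wudofufe/:
  A t-Assibilation: no change — [wudofufe]
  B Intervocalic Lenition: [wudofufe] → [wuzofufe]
  C Medial Vowel Deletion: [wuzofufe] → [wzoffe]
  D Final Obstruent Devoicing: no change — [wzoffe]
  E Final Vowel Lowering: no change — [wzoffe]
/yobetiyi/:
  A t-Assibilation: [yobetiyi] → [yobesiyi]
  B Intervocalic Lenition: [yobesiyi] → [yovesiyi]
  C Medial Vowel Deletion: no change — [yovesiyi]
  D Final Obstruent Devoicing: no change — [yovesiyi]
  E Final Vowel Lowering: [yovesiyi] → [yovesiye]

[wzoffe], [yovesiye]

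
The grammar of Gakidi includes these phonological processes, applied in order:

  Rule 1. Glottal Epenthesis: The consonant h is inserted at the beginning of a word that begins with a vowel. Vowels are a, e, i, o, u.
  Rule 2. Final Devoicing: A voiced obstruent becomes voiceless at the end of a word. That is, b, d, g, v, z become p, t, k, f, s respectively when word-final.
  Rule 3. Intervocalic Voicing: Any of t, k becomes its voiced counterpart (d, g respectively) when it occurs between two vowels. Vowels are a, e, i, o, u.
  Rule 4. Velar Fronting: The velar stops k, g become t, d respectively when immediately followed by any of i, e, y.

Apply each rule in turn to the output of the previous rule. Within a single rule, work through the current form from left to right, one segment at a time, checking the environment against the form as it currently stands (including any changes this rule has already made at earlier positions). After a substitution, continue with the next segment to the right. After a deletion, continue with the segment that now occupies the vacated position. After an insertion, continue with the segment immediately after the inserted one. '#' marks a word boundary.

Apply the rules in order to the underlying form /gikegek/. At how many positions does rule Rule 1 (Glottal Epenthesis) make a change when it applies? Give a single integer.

Rule 1 Glottal Epenthesis: no change — [gikegek]
Rule 2 Final Devoicing: no change — [gikegek]
Rule 3 Intervocalic Voicing: [gikegek] → [gigegek]
Rule 4 Velar Fronting: [gigegek] → [didedek]
Rule Rule 1 changed 0 position(s).

0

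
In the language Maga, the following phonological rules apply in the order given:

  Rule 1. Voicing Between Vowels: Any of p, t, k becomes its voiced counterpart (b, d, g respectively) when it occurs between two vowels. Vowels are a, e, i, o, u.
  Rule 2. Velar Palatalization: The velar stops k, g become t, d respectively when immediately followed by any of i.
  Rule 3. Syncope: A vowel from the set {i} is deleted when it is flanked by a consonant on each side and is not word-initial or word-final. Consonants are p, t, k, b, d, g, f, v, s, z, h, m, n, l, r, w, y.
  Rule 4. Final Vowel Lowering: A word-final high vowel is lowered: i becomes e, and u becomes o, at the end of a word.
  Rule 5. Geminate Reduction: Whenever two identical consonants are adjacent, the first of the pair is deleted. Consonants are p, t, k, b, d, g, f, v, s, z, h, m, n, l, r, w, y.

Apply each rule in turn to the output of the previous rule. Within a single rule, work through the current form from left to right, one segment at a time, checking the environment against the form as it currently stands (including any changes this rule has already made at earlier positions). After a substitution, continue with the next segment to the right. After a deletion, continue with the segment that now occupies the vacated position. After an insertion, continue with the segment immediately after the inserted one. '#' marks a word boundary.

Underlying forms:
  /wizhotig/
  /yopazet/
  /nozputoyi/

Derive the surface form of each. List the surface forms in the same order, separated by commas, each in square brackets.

[wzhodg], [yobazet], [nozpudoye]

/wizhotig/:
  Rule 1 Voicing Between Vowels: [wizhotig] → [wizhodig]
  Rule 2 Velar Palatalization: no change — [wizhodig]
  Rule 3 Syncope: [wizhodig] → [wzhodg]
  Rule 4 Final Vowel Lowering: no change — [wzhodg]
  Rule 5 Geminate Reduction: no change — [wzhodg]
/yopazet/:
  Rule 1 Voicing Between Vowels: [yopazet] → [yobazet]
  Rule 2 Velar Palatalization: no change — [yobazet]
  Rule 3 Syncope: no change — [yobazet]
  Rule 4 Final Vowel Lowering: no change — [yobazet]
  Rule 5 Geminate Reduction: no change — [yobazet]
/nozputoyi/:
  Rule 1 Voicing Between Vowels: [nozputoyi] → [nozpudoyi]
  Rule 2 Velar Palatalization: no change — [nozpudoyi]
  Rule 3 Syncope: no change — [nozpudoyi]
  Rule 4 Final Vowel Lowering: [nozpudoyi] → [nozpudoye]
  Rule 5 Geminate Reduction: no change — [nozpudoye]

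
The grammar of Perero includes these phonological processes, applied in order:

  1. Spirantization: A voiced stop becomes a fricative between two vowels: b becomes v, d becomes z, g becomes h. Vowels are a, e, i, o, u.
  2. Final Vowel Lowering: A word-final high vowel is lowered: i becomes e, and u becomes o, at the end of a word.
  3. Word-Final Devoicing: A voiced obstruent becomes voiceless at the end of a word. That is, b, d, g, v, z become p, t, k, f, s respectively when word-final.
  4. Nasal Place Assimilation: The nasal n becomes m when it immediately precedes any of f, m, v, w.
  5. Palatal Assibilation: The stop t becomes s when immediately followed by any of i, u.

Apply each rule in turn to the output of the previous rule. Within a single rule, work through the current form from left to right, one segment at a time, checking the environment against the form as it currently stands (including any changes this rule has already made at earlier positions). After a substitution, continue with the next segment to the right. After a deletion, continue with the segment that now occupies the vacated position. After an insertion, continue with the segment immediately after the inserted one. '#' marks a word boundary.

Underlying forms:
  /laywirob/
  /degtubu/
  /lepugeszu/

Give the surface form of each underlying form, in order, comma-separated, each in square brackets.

/laywirob/:
  1 Spirantization: no change — [laywirob]
  2 Final Vowel Lowering: no change — [laywirob]
  3 Word-Final Devoicing: [laywirob] → [laywirop]
  4 Nasal Place Assimilation: no change — [laywirop]
  5 Palatal Assibilation: no change — [laywirop]
/degtubu/:
  1 Spirantization: [degtubu] → [degtuvu]
  2 Final Vowel Lowering: [degtuvu] → [degtuvo]
  3 Word-Final Devoicing: no change — [degtuvo]
  4 Nasal Place Assimilation: no change — [degtuvo]
  5 Palatal Assibilation: [degtuvo] → [degsuvo]
/lepugeszu/:
  1 Spirantization: [lepugeszu] → [lepuheszu]
  2 Final Vowel Lowering: [lepuheszu] → [lepuheszo]
  3 Word-Final Devoicing: no change — [lepuheszo]
  4 Nasal Place Assimilation: no change — [lepuheszo]
  5 Palatal Assibilation: no change — [lepuheszo]

[laywirop], [degsuvo], [lepuheszo]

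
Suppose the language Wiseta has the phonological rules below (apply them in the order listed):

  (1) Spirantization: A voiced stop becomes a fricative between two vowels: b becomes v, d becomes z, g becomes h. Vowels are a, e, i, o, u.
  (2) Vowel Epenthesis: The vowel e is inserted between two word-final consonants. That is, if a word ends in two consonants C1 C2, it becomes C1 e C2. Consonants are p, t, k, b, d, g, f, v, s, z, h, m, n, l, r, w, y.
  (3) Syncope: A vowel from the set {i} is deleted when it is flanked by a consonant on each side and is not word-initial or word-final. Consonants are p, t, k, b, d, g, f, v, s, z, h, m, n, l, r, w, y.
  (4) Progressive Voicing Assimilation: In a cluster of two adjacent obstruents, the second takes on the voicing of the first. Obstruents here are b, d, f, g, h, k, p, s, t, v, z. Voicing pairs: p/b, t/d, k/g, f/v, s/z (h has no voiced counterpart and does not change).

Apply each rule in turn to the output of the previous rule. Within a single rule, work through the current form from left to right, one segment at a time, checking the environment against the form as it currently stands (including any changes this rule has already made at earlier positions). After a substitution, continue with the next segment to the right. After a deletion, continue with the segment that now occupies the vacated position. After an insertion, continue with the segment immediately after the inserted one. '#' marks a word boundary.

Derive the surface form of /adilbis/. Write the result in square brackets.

(1) Spirantization: [adilbis] → [azilbis]
(2) Vowel Epenthesis: no change — [azilbis]
(3) Syncope: [azilbis] → [azlbs]
(4) Progressive Voicing Assimilation: [azlbs] → [azlbz]

[azlbz]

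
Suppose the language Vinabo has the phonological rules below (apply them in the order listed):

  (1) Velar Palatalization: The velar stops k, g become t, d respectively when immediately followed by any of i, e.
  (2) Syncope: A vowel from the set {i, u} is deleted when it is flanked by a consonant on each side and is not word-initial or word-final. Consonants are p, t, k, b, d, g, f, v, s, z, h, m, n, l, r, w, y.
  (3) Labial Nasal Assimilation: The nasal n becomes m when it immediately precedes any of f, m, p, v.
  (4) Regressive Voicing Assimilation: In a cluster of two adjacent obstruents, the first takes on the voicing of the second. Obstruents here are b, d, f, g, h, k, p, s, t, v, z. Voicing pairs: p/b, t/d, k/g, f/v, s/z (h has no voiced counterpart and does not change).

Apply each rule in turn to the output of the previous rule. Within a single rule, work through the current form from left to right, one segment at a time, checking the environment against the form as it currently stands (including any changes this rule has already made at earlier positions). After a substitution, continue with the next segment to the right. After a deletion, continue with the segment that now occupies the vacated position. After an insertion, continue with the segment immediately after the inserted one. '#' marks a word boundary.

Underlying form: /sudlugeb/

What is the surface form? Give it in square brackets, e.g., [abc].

[zdldeb]

(1) Velar Palatalization: [sudlugeb] → [sudludeb]
(2) Syncope: [sudludeb] → [sdldeb]
(3) Labial Nasal Assimilation: no change — [sdldeb]
(4) Regressive Voicing Assimilation: [sdldeb] → [zdldeb]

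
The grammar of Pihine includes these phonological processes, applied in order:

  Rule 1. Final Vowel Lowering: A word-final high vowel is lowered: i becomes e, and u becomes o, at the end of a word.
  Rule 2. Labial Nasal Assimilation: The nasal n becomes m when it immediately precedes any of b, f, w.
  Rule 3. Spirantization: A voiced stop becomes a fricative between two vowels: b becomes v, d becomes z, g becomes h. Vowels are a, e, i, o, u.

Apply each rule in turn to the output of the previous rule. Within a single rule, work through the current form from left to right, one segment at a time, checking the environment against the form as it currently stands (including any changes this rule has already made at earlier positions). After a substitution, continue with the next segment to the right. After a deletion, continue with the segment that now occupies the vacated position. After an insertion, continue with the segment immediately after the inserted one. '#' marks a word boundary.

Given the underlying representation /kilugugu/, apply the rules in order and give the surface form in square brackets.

[kiluhuho]

Rule 1 Final Vowel Lowering: [kilugugu] → [kilugugo]
Rule 2 Labial Nasal Assimilation: no change — [kilugugo]
Rule 3 Spirantization: [kilugugo] → [kiluhuho]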